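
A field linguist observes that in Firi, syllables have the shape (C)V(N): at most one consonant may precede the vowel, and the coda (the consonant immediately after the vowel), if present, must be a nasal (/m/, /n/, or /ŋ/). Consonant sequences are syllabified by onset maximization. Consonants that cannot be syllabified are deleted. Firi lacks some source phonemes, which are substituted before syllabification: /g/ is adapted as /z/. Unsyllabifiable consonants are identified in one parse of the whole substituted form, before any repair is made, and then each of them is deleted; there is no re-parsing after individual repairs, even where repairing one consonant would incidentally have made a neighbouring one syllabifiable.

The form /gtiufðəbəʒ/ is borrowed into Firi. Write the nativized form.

tiuðəbə

Substitution: /g/ → /z/, giving /ztiufðəbəʒ/.
The consonants /z/, /f/, /ʒ/ cannot be parsed into a legal (C)V(N) syllable (only a nasal (/m/, /n/, or /ŋ/) is licensed in coda position; onsets are limited to one consonant).
Deletion applies to /z/, /f/, /ʒ/.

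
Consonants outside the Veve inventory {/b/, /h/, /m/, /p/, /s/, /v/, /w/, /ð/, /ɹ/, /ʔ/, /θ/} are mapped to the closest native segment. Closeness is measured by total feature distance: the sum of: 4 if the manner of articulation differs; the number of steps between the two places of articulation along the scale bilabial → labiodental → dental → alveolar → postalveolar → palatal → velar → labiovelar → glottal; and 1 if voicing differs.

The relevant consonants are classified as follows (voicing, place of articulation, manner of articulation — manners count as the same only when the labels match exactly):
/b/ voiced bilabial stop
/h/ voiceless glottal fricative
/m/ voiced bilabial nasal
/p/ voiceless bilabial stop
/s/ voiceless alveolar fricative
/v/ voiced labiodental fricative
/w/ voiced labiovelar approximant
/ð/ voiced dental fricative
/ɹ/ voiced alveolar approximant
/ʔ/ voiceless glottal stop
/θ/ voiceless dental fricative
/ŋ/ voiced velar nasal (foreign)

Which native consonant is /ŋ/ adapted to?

/w/ is closest: manner differs (nasal→approximant, +4), place distance 1 (velar→labiovelar), same voicing; total 5. Next closest is /m/ at distance 6.

w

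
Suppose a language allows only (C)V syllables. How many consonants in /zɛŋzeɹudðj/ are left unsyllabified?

4

Syllabifying with onset maximization leaves /ŋ/, /d/, /ð/, /j/ stranded (no codas are permitted; onsets are limited to one consonant).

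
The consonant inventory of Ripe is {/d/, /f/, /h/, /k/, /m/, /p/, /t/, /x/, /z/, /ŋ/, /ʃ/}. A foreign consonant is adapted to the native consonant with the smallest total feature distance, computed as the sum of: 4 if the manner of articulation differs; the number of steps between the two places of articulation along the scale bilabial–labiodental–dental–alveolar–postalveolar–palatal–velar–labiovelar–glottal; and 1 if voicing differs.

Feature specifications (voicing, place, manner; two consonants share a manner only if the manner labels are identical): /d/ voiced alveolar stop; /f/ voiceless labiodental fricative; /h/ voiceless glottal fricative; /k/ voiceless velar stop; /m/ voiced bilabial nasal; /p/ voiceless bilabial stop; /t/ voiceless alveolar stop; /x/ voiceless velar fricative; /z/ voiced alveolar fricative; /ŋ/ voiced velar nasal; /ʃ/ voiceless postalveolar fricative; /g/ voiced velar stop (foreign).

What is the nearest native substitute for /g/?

k

/k/ is closest: same manner (stop), place distance 0 (velar→velar), voicing differs (+1); total 1. Next closest is /d/ at distance 3.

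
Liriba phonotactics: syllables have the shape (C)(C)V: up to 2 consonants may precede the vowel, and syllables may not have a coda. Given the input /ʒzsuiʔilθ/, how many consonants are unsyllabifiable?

3

Syllabifying with onset maximization leaves /ʒ/, /l/, /θ/ stranded (no codas are permitted; onsets may contain at most 2 consonants).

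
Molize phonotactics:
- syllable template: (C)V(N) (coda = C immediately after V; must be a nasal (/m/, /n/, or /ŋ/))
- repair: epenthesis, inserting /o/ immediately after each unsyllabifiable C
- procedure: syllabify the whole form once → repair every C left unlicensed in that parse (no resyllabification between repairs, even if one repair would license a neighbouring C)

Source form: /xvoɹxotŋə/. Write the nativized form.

xovoɹoxotoŋə

Syllabifying with onset maximization leaves /x/, /ɹ/, /t/ stranded (only a nasal (/m/, /n/, or /ŋ/) is licensed in coda position; onsets are limited to one consonant).
Inserting the epenthetic vowel yields /x/ → /xo/, /ɹ/ → /ɹo/, /t/ → /to/.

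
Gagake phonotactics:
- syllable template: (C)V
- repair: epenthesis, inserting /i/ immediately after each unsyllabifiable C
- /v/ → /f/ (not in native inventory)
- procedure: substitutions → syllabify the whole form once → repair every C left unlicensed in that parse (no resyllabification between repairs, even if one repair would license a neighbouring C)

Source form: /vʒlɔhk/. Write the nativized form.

fiʒilɔhiki

Substitution: /v/ → /f/, giving /fʒlɔhk/.
The consonants /f/, /ʒ/, /h/, /k/ cannot be parsed into a legal (C)V syllable (no codas are permitted; onsets are limited to one consonant).
Each unlicensed consonant becomes the onset of a new syllable: /f/ → /fi/, /ʒ/ → /ʒi/, /h/ → /hi/, /k/ → /ki/.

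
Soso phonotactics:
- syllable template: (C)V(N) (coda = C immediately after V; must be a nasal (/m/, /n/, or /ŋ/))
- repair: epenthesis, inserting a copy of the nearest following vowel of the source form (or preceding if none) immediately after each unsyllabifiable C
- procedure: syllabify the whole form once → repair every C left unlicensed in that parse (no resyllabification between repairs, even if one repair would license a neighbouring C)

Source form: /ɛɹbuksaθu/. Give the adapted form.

Syllabifying with onset maximization leaves /ɹ/, /k/ stranded (only a nasal (/m/, /n/, or /ŋ/) is licensed in coda position; onsets are limited to one consonant).
Inserting the epenthetic vowel yields /ɹ/ → /ɹu/, /k/ → /ka/.

ɛɹubukasaθu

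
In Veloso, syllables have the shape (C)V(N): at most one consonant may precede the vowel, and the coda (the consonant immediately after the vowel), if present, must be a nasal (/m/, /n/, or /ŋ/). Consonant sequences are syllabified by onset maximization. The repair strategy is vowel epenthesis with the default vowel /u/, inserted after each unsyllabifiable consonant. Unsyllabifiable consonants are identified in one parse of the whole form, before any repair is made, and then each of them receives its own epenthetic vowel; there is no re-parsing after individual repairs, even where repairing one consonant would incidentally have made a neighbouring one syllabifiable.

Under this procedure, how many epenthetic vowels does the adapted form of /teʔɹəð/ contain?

The unsyllabifiable consonants are /ʔ/, /ð/; each receives one epenthetic vowel.

2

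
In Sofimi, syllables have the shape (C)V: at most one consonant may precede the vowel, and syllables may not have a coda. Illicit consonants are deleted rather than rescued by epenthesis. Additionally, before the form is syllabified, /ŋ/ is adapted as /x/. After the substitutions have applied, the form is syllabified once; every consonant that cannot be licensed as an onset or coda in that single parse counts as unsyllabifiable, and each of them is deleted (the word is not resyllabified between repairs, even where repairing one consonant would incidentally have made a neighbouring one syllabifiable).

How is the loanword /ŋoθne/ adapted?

Substitution: /ŋ/ → /x/, giving /xoθne/.
Under (C)V, the unsyllabifiable consonants are /θ/ (no codas are permitted; onsets are limited to one consonant).
Each unlicensed consonant is deleted: /θ/.

xone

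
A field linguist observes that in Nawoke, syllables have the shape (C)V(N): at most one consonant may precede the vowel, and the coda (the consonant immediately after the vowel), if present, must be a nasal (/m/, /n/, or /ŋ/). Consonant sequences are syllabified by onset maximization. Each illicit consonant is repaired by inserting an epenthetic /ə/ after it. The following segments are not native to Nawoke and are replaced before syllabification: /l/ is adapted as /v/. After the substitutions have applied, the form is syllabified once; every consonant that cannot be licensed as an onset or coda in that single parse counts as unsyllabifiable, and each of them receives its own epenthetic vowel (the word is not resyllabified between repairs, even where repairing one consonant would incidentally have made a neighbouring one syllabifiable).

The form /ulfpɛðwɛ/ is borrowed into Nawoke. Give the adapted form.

uvəfəpɛðəwɛ

Substitution: /l/ → /v/, giving /uvfpɛðwɛ/.
The consonants /v/, /f/, /ð/ cannot be parsed into a legal (C)V(N) syllable (only a nasal (/m/, /n/, or /ŋ/) is licensed in coda position; onsets are limited to one consonant).
Inserting the epenthetic vowel yields /v/ → /və/, /f/ → /fə/, /ð/ → /ðə/.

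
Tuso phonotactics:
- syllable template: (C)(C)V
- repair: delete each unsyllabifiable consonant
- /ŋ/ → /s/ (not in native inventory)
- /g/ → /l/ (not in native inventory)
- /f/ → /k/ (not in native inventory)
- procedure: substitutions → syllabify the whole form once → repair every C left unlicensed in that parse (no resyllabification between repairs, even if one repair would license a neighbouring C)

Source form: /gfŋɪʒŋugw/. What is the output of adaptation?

Substitution: /g/ → /l/, /f/ → /k/, /ŋ/ → /s/, giving /lksɪʒsulw/.
Under (C)(C)V, the unsyllabifiable consonants are /l/, /l/, /w/ (no codas are permitted; onsets may contain at most 2 consonants).
Deletion applies to /l/, /l/, /w/.

ksɪʒsu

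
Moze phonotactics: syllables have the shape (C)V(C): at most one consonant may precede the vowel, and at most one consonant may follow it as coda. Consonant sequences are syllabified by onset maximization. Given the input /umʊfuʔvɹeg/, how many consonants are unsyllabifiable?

Under (C)V(C), the unsyllabifiable consonants are /v/ (at most one coda consonant is licensed; onsets are limited to one consonant).

1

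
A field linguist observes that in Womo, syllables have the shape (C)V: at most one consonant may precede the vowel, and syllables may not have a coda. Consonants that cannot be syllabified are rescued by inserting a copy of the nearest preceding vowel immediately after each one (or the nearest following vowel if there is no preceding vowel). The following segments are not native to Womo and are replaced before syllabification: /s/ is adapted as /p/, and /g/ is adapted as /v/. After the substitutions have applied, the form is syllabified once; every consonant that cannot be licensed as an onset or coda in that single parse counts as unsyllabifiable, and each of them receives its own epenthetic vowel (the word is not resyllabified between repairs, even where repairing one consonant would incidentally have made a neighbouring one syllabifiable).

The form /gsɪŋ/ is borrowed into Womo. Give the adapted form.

Substitution: /g/ → /v/, /s/ → /p/, giving /vpɪŋ/.
Syllabifying with onset maximization leaves /v/, /ŋ/ stranded (no codas are permitted; onsets are limited to one consonant).
Each unlicensed consonant becomes the onset of a new syllable: /v/ → /vɪ/, /ŋ/ → /ŋɪ/.

vɪpɪŋɪ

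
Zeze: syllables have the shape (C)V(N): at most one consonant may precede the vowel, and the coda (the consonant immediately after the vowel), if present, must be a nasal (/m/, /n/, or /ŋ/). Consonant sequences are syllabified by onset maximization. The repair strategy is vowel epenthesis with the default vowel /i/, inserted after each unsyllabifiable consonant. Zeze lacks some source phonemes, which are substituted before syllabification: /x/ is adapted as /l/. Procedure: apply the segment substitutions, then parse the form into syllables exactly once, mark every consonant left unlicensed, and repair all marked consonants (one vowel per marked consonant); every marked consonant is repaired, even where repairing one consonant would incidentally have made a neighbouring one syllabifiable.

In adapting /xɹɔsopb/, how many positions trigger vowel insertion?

After substitution the input is /lɹɔsopb/.
The unsyllabifiable consonants are /l/, /p/, /b/; each receives one epenthetic vowel.

3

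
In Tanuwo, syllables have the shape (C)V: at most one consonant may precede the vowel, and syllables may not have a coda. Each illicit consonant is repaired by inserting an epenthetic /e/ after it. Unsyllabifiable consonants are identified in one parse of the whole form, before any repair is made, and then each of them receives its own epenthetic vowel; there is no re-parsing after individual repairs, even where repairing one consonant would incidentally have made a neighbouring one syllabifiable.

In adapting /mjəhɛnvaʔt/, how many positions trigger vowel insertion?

4

The unsyllabifiable consonants are /m/, /n/, /ʔ/, /t/; each receives one epenthetic vowel.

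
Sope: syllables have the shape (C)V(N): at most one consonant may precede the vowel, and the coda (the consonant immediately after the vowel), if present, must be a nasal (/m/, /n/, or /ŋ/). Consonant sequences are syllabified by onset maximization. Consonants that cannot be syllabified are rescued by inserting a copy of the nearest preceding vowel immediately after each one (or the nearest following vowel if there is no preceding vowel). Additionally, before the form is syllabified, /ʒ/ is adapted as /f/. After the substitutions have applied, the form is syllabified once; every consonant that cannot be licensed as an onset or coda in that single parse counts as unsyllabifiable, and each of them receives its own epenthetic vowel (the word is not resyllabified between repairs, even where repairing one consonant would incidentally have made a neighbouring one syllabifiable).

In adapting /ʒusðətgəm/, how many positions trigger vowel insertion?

After substitution the input is /fusðətgəm/.
The unsyllabifiable consonants are /s/, /t/; each receives one epenthetic vowel.

2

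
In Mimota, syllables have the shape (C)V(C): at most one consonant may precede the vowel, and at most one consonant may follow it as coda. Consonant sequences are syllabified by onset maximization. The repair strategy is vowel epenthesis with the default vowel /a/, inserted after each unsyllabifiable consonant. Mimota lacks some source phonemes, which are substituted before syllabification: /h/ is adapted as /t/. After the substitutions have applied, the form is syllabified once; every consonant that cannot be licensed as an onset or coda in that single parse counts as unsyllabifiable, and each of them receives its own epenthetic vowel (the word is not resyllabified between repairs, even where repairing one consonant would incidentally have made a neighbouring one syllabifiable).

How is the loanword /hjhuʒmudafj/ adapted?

Substitution: /h/ → /t/, giving /tjtuʒmudafj/.
Syllabifying with onset maximization leaves /t/, /j/, /j/ stranded (at most one coda consonant is licensed; onsets are limited to one consonant).
Epenthesis after each stranded consonant: /t/ → /ta/, /j/ → /ja/, /j/ → /ja/.

tajatuʒmudafja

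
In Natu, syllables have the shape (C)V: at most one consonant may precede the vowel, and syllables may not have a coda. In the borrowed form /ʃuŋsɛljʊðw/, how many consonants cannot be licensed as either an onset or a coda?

Under (C)V, the unsyllabifiable consonants are /ŋ/, /l/, /ð/, /w/ (no codas are permitted; onsets are limited to one consonant).

4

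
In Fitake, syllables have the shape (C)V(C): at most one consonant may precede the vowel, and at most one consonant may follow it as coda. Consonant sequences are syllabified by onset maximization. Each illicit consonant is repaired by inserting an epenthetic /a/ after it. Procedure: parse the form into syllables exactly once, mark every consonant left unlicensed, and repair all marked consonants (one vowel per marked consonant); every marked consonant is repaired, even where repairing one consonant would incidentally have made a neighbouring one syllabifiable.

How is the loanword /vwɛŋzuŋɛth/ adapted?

Syllabifying with onset maximization leaves /v/, /h/ stranded (at most one coda consonant is licensed; onsets are limited to one consonant).
Epenthesis after each stranded consonant: /v/ → /va/, /h/ → /ha/.

vawɛŋzuŋɛtha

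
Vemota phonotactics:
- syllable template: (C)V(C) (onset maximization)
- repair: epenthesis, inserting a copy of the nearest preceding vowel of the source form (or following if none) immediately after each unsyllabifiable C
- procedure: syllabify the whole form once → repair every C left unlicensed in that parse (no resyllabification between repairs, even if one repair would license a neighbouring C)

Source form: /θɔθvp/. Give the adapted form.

Under (C)V(C), the unsyllabifiable consonants are /v/, /p/ (at most one coda consonant is licensed; onsets are limited to one consonant).
Inserting the epenthetic vowel yields /v/ → /vɔ/, /p/ → /pɔ/.

θɔθvɔpɔ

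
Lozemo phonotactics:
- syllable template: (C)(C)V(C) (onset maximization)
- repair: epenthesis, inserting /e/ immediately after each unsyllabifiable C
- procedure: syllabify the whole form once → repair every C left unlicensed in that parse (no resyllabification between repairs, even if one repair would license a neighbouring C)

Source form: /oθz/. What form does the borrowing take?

Under (C)(C)V(C), the unsyllabifiable consonants are /z/ (at most one coda consonant is licensed; onsets may contain at most 2 consonants).
Each unlicensed consonant becomes the onset of a new syllable: /z/ → /ze/.

oθze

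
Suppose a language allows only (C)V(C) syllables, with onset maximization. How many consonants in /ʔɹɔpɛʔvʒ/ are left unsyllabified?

3

The consonants /ʔ/, /v/, /ʒ/ cannot be parsed into a legal (C)V(C) syllable (at most one coda consonant is licensed; onsets are limited to one consonant).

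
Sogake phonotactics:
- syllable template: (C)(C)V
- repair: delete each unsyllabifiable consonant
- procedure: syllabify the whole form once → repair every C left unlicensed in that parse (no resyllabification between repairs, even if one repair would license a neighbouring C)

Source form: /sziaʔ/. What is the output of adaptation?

The consonants /ʔ/ cannot be parsed into a legal (C)(C)V syllable (no codas are permitted; onsets may contain at most 2 consonants).
Deleting the stranded consonants removes /ʔ/.

szia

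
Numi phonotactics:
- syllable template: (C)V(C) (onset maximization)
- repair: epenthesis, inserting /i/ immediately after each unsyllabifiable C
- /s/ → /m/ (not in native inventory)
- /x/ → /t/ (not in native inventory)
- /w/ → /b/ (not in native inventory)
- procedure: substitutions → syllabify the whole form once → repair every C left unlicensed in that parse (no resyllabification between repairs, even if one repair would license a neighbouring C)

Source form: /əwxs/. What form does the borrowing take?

əbtimi

Substitution: /w/ → /b/, /x/ → /t/, /s/ → /m/, giving /əbtm/.
Under (C)V(C), the unsyllabifiable consonants are /t/, /m/ (at most one coda consonant is licensed; onsets are limited to one consonant).
Each unlicensed consonant becomes the onset of a new syllable: /t/ → /ti/, /m/ → /mi/.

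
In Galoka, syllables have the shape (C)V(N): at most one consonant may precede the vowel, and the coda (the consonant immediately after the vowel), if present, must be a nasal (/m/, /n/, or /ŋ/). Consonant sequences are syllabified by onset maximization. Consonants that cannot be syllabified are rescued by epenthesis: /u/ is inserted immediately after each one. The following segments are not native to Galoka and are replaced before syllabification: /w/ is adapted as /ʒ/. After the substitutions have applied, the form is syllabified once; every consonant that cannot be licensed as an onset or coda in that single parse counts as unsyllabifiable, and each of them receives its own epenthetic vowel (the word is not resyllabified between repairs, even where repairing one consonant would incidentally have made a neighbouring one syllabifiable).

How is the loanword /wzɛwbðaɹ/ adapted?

Substitution: /w/ → /ʒ/, giving /ʒzɛʒbðaɹ/.
Under (C)V(N), the unsyllabifiable consonants are /ʒ/, /ʒ/, /b/, /ɹ/ (only a nasal (/m/, /n/, or /ŋ/) is licensed in coda position; onsets are limited to one consonant).
Epenthesis after each stranded consonant: /ʒ/ → /ʒu/, /ʒ/ → /ʒu/, /b/ → /bu/, /ɹ/ → /ɹu/.

ʒuzɛʒubuðaɹu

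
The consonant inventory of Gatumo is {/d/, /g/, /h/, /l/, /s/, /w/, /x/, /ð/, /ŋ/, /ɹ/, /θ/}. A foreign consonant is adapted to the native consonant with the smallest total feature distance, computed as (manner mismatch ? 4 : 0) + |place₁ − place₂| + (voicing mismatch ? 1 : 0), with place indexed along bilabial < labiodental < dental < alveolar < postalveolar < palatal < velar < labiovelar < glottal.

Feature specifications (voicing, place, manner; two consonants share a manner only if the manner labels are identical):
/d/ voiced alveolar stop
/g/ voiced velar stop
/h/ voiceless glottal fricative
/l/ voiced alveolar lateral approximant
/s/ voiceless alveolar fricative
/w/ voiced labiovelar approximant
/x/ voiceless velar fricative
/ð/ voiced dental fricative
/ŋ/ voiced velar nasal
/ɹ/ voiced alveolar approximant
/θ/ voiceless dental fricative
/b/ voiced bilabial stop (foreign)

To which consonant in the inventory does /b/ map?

/d/ is closest: same manner (stop), place distance 3 (bilabial→alveolar), same voicing; total 3. Next closest is /g/ at distance 6.

d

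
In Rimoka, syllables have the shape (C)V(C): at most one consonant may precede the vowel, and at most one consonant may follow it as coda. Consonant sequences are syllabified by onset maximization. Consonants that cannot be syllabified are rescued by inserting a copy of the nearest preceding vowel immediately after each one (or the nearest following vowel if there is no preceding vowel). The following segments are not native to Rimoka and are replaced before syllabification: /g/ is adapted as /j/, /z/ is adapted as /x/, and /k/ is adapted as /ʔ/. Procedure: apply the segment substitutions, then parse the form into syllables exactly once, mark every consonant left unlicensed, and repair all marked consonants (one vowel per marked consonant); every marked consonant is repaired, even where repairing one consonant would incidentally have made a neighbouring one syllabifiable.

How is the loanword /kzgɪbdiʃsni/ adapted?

ʔɪxɪjɪbdiʃsini

Substitution: /k/ → /ʔ/, /z/ → /x/, /g/ → /j/, giving /ʔxjɪbdiʃsni/.
Syllabifying with onset maximization leaves /ʔ/, /x/, /s/ stranded (at most one coda consonant is licensed; onsets are limited to one consonant).
Epenthesis after each stranded consonant: /ʔ/ → /ʔɪ/, /x/ → /xɪ/, /s/ → /si/.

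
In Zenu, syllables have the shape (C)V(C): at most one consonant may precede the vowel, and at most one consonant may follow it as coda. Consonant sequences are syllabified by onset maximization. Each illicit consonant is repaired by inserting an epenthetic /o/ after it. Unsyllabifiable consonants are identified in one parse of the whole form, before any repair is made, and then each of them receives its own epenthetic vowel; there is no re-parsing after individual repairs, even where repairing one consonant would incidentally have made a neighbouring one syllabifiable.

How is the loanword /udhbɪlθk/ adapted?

udhobɪlθoko

Under (C)V(C), the unsyllabifiable consonants are /h/, /θ/, /k/ (at most one coda consonant is licensed; onsets are limited to one consonant).
Epenthesis after each stranded consonant: /h/ → /ho/, /θ/ → /θo/, /k/ → /ko/.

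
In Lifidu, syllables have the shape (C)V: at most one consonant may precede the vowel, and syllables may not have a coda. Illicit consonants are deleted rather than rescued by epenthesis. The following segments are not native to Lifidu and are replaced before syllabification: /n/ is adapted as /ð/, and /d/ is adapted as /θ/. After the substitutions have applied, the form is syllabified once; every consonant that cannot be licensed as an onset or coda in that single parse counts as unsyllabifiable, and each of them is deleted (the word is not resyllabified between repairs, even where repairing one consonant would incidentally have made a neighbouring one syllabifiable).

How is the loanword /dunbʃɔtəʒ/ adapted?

Substitution: /d/ → /θ/, /n/ → /ð/, giving /θuðbʃɔtəʒ/.
Under (C)V, the unsyllabifiable consonants are /ð/, /b/, /ʒ/ (no codas are permitted; onsets are limited to one consonant).
Deletion applies to /ð/, /b/, /ʒ/.

θuʃɔtə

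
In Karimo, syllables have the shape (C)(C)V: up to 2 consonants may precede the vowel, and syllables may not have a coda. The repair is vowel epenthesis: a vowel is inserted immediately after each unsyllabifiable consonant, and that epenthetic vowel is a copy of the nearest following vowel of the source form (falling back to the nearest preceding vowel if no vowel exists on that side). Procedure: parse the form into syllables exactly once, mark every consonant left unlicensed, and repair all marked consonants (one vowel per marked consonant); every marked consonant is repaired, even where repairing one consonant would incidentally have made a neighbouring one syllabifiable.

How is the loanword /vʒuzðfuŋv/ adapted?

Under (C)(C)V, the unsyllabifiable consonants are /z/, /ŋ/, /v/ (no codas are permitted; onsets may contain at most 2 consonants).
Epenthesis after each stranded consonant: /z/ → /zu/, /ŋ/ → /ŋu/, /v/ → /vu/.

vʒuzuðfuŋuvu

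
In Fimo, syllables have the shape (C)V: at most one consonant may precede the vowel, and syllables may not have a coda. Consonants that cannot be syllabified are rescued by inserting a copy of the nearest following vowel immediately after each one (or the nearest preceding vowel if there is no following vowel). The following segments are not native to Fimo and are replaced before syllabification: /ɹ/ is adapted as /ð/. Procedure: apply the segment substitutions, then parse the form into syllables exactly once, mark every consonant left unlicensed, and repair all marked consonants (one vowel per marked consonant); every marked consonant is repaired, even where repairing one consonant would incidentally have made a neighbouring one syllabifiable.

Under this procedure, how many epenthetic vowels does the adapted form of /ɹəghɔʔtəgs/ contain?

4

After substitution the input is /ðəghɔʔtəgs/.
The unsyllabifiable consonants are /g/, /ʔ/, /g/, /s/; each receives one epenthetic vowel.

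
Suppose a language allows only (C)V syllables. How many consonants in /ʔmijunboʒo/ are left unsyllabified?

Under (C)V, the unsyllabifiable consonants are /ʔ/, /n/ (no codas are permitted; onsets are limited to one consonant).

2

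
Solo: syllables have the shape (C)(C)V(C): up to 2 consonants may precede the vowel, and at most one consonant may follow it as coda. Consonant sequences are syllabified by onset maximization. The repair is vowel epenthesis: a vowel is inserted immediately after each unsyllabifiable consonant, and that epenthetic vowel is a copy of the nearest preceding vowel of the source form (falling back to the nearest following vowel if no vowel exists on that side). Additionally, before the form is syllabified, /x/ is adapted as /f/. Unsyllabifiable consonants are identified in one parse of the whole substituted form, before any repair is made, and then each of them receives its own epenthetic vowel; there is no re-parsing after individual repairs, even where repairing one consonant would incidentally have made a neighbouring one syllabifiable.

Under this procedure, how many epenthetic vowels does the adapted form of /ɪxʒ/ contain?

1

After substitution the input is /ɪfʒ/.
The unsyllabifiable consonants are /ʒ/; each receives one epenthetic vowel.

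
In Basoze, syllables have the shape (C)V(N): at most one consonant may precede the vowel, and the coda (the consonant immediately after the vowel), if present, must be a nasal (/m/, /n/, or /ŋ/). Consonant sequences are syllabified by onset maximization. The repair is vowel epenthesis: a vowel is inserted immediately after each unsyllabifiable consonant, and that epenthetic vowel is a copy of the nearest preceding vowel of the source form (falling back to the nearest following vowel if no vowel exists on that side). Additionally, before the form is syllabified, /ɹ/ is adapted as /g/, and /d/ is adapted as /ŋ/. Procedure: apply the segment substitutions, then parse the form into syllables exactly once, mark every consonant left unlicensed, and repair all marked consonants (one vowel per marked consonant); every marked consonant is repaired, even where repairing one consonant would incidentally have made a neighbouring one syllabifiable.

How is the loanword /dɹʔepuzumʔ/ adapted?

Substitution: /d/ → /ŋ/, /ɹ/ → /g/, giving /ŋgʔepuzumʔ/.
Syllabifying with onset maximization leaves /ŋ/, /g/, /ʔ/ stranded (only a nasal (/m/, /n/, or /ŋ/) is licensed in coda position; onsets are limited to one consonant).
Epenthesis after each stranded consonant: /ŋ/ → /ŋe/, /g/ → /ge/, /ʔ/ → /ʔu/.

ŋegeʔepuzumʔu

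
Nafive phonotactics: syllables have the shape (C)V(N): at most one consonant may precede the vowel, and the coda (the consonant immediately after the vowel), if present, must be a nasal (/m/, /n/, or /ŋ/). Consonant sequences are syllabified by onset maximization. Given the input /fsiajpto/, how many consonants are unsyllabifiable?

3

Under (C)V(N), the unsyllabifiable consonants are /f/, /j/, /p/ (only a nasal (/m/, /n/, or /ŋ/) is licensed in coda position; onsets are limited to one consonant).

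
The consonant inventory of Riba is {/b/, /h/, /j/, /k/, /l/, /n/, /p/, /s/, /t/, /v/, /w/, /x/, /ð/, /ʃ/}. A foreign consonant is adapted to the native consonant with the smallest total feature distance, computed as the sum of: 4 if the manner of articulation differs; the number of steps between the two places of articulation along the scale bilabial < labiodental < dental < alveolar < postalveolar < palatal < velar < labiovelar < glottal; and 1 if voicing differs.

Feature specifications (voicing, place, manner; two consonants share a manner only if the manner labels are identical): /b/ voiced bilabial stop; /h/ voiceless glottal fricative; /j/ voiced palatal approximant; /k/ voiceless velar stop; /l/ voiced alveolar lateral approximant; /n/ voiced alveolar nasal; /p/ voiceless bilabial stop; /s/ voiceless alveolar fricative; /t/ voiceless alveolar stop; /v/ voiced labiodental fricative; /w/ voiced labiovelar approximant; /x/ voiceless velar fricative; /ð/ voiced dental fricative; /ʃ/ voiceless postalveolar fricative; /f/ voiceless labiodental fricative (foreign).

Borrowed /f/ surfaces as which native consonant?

v

/v/ is closest: same manner (fricative), place distance 0 (labiodental→labiodental), voicing differs (+1); total 1. Next closest is /s/ at distance 2.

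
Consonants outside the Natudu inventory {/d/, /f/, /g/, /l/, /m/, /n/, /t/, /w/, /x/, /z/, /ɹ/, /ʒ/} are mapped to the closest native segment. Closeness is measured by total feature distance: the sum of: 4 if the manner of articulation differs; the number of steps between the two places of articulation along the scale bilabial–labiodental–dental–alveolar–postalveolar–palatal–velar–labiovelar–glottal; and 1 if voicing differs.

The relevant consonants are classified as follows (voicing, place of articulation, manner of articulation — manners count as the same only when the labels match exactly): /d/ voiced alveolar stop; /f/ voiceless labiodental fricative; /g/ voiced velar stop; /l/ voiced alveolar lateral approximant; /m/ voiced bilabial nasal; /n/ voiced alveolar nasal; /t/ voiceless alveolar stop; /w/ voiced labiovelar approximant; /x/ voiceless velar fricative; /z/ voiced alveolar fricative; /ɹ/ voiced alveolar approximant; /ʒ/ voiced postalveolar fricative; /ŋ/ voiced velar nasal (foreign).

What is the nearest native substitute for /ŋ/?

n

/n/ is closest: same manner (nasal), place distance 3 (velar→alveolar), same voicing; total 3. Next closest is /g/ at distance 4.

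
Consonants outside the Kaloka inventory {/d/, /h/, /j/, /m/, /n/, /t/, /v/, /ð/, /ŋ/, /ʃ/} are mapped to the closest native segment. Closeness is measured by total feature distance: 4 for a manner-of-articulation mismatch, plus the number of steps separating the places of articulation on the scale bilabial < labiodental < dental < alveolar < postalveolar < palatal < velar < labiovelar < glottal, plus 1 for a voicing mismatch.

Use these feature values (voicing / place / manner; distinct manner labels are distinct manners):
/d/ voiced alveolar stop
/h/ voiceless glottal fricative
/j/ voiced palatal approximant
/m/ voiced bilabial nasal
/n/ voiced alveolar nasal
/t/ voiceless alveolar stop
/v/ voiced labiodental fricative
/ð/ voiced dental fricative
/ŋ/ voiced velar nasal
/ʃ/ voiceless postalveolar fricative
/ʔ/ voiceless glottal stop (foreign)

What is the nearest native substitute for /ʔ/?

h

/h/ is closest: manner differs (stop→fricative, +4), place distance 0 (glottal→glottal), same voicing; total 4. Next closest is /t/ at distance 5.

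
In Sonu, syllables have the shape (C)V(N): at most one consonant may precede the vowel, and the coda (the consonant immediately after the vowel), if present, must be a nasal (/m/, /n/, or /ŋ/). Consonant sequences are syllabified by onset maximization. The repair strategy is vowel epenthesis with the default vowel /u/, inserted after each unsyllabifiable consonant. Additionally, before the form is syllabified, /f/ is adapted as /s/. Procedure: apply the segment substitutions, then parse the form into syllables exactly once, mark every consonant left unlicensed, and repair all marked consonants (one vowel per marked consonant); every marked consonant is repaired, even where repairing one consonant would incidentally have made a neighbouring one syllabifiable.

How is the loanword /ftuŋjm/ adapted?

sutuŋjumu

Substitution: /f/ → /s/, giving /stuŋjm/.
The consonants /s/, /j/, /m/ cannot be parsed into a legal (C)V(N) syllable (only a nasal (/m/, /n/, or /ŋ/) is licensed in coda position; onsets are limited to one consonant).
Epenthesis after each stranded consonant: /s/ → /su/, /j/ → /ju/, /m/ → /mu/.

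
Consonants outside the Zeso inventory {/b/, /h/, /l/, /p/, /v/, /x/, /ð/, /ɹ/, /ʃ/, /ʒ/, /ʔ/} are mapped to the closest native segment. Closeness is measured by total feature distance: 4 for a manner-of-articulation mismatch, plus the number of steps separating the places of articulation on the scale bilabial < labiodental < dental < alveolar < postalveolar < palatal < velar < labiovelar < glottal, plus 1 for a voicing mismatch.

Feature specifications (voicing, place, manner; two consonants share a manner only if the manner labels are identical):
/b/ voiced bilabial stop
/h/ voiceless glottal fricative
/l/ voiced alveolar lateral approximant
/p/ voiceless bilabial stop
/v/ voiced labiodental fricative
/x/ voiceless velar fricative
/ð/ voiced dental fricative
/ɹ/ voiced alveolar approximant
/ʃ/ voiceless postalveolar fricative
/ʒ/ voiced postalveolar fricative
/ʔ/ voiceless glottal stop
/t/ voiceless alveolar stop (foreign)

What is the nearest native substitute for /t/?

p

/p/ is closest: same manner (stop), place distance 3 (alveolar→bilabial), same voicing; total 3. Next closest is /b/ at distance 4.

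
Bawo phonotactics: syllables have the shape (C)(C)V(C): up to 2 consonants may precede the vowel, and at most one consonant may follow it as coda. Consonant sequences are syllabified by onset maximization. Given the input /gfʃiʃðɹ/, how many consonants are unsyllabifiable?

3

Syllabifying with onset maximization leaves /g/, /ð/, /ɹ/ stranded (at most one coda consonant is licensed; onsets may contain at most 2 consonants).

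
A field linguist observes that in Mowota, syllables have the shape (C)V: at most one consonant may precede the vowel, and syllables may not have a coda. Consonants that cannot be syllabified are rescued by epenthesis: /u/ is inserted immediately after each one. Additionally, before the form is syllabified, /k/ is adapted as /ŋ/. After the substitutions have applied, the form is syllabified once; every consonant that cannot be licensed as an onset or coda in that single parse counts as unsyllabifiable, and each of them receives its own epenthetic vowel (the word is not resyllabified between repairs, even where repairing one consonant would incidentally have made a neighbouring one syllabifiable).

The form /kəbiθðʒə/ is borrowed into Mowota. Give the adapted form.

ŋəbiθuðuʒə

Substitution: /k/ → /ŋ/, giving /ŋəbiθðʒə/.
Syllabifying with onset maximization leaves /θ/, /ð/ stranded (no codas are permitted; onsets are limited to one consonant).
Epenthesis after each stranded consonant: /θ/ → /θu/, /ð/ → /ðu/.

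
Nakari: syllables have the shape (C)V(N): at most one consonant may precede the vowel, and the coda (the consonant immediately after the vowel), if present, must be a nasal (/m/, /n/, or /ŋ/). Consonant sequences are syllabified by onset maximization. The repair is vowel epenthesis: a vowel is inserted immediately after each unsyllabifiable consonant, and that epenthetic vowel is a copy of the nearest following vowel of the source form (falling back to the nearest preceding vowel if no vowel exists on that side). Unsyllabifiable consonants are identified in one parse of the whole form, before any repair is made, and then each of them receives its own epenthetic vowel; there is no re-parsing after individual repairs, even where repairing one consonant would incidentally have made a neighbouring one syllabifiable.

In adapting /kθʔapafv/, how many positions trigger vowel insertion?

4

The unsyllabifiable consonants are /k/, /θ/, /f/, /v/; each receives one epenthetic vowel.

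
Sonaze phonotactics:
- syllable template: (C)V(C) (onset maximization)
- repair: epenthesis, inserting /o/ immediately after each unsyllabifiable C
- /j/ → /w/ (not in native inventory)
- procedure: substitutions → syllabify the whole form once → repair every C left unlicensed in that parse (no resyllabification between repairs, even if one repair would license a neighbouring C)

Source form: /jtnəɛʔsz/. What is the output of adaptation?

wotonəɛʔsozo

Substitution: /j/ → /w/, giving /wtnəɛʔsz/.
Under (C)V(C), the unsyllabifiable consonants are /w/, /t/, /s/, /z/ (at most one coda consonant is licensed; onsets are limited to one consonant).
Each unlicensed consonant becomes the onset of a new syllable: /w/ → /wo/, /t/ → /to/, /s/ → /so/, /z/ → /zo/.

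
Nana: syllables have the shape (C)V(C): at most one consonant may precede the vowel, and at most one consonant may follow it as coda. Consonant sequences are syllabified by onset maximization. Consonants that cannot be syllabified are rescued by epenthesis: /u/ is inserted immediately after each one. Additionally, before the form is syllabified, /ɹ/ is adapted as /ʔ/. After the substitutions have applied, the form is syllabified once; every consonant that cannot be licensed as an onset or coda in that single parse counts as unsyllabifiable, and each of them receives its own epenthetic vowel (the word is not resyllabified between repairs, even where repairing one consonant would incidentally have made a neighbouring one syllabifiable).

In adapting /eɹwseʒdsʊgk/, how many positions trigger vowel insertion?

3

After substitution the input is /eʔwseʒdsʊgk/.
The unsyllabifiable consonants are /w/, /d/, /k/; each receives one epenthetic vowel.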